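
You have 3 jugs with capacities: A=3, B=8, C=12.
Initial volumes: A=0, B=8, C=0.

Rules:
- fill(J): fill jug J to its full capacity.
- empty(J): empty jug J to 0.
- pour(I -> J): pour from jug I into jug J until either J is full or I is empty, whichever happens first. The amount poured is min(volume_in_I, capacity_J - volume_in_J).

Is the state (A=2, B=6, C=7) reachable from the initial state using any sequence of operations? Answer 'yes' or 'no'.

Answer: no

Derivation:
BFS explored all 314 reachable states.
Reachable set includes: (0,0,0), (0,0,1), (0,0,2), (0,0,3), (0,0,4), (0,0,5), (0,0,6), (0,0,7), (0,0,8), (0,0,9), (0,0,10), (0,0,11) ...
Target (A=2, B=6, C=7) not in reachable set → no.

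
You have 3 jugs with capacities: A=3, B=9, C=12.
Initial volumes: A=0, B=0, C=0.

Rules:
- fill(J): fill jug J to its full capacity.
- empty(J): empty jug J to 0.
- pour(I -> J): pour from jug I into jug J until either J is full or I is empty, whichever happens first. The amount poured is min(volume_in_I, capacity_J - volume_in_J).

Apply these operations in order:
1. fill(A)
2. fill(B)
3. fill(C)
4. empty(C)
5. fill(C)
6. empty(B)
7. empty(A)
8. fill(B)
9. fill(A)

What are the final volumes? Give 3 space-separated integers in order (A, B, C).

Answer: 3 9 12

Derivation:
Step 1: fill(A) -> (A=3 B=0 C=0)
Step 2: fill(B) -> (A=3 B=9 C=0)
Step 3: fill(C) -> (A=3 B=9 C=12)
Step 4: empty(C) -> (A=3 B=9 C=0)
Step 5: fill(C) -> (A=3 B=9 C=12)
Step 6: empty(B) -> (A=3 B=0 C=12)
Step 7: empty(A) -> (A=0 B=0 C=12)
Step 8: fill(B) -> (A=0 B=9 C=12)
Step 9: fill(A) -> (A=3 B=9 C=12)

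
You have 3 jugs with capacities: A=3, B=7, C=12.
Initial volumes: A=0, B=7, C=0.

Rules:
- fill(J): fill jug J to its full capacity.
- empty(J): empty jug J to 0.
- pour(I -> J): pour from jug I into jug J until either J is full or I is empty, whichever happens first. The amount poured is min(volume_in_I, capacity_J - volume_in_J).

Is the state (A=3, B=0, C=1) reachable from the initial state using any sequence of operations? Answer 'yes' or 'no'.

BFS from (A=0, B=7, C=0):
  1. pour(B -> A) -> (A=3 B=4 C=0)
  2. empty(A) -> (A=0 B=4 C=0)
  3. pour(B -> A) -> (A=3 B=1 C=0)
  4. pour(B -> C) -> (A=3 B=0 C=1)
Target reached → yes.

Answer: yes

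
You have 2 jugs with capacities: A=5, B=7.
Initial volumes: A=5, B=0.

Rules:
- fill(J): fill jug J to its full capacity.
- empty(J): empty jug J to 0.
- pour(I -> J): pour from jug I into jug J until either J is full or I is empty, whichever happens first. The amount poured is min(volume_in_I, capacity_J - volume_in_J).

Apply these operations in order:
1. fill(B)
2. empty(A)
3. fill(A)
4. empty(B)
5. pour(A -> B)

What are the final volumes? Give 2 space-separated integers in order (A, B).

Answer: 0 5

Derivation:
Step 1: fill(B) -> (A=5 B=7)
Step 2: empty(A) -> (A=0 B=7)
Step 3: fill(A) -> (A=5 B=7)
Step 4: empty(B) -> (A=5 B=0)
Step 5: pour(A -> B) -> (A=0 B=5)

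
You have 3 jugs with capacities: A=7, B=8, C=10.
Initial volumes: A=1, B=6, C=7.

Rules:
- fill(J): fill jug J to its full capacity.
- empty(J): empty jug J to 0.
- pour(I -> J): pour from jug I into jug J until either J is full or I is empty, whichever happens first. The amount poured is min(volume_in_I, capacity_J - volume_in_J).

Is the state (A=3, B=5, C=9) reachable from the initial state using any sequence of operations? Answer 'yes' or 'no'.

BFS explored all 415 reachable states.
Reachable set includes: (0,0,0), (0,0,1), (0,0,2), (0,0,3), (0,0,4), (0,0,5), (0,0,6), (0,0,7), (0,0,8), (0,0,9), (0,0,10), (0,1,0) ...
Target (A=3, B=5, C=9) not in reachable set → no.

Answer: no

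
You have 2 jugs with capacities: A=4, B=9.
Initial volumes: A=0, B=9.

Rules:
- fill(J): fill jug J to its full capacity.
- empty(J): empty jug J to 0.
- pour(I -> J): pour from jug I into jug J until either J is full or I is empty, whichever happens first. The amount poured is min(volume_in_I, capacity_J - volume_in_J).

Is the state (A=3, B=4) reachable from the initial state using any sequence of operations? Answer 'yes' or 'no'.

Answer: no

Derivation:
BFS explored all 26 reachable states.
Reachable set includes: (0,0), (0,1), (0,2), (0,3), (0,4), (0,5), (0,6), (0,7), (0,8), (0,9), (1,0), (1,9) ...
Target (A=3, B=4) not in reachable set → no.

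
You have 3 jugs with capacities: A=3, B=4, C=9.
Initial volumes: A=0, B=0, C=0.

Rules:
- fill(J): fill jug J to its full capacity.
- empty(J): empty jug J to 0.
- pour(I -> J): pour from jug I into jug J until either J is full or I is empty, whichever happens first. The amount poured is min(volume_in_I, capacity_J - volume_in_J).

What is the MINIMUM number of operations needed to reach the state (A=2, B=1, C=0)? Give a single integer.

Answer: 7

Derivation:
BFS from (A=0, B=0, C=0). One shortest path:
  1. fill(A) -> (A=3 B=0 C=0)
  2. fill(C) -> (A=3 B=0 C=9)
  3. pour(A -> B) -> (A=0 B=3 C=9)
  4. pour(C -> A) -> (A=3 B=3 C=6)
  5. pour(A -> B) -> (A=2 B=4 C=6)
  6. pour(B -> C) -> (A=2 B=1 C=9)
  7. empty(C) -> (A=2 B=1 C=0)
Reached target in 7 moves.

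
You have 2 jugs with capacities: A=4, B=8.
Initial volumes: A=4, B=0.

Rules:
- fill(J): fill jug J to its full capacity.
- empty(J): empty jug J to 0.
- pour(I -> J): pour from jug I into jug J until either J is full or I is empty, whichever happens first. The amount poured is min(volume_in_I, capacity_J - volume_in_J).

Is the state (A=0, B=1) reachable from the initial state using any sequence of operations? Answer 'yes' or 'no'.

BFS explored all 6 reachable states.
Reachable set includes: (0,0), (0,4), (0,8), (4,0), (4,4), (4,8)
Target (A=0, B=1) not in reachable set → no.

Answer: no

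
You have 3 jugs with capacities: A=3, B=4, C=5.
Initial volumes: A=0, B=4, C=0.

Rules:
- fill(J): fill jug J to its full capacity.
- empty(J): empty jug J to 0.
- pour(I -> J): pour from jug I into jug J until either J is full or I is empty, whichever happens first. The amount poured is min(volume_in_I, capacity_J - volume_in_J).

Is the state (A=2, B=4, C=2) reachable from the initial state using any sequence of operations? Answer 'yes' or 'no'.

Answer: yes

Derivation:
BFS from (A=0, B=4, C=0):
  1. pour(B -> C) -> (A=0 B=0 C=4)
  2. fill(B) -> (A=0 B=4 C=4)
  3. pour(B -> A) -> (A=3 B=1 C=4)
  4. pour(A -> C) -> (A=2 B=1 C=5)
  5. pour(C -> B) -> (A=2 B=4 C=2)
Target reached → yes.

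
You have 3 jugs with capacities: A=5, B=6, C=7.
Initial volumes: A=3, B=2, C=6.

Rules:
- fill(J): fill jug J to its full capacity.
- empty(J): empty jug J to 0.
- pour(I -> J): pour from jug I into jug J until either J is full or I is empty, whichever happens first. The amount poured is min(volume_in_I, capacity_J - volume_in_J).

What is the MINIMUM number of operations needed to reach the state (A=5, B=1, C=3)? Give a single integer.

Answer: 4

Derivation:
BFS from (A=3, B=2, C=6). One shortest path:
  1. empty(A) -> (A=0 B=2 C=6)
  2. fill(C) -> (A=0 B=2 C=7)
  3. pour(C -> B) -> (A=0 B=6 C=3)
  4. pour(B -> A) -> (A=5 B=1 C=3)
Reached target in 4 moves.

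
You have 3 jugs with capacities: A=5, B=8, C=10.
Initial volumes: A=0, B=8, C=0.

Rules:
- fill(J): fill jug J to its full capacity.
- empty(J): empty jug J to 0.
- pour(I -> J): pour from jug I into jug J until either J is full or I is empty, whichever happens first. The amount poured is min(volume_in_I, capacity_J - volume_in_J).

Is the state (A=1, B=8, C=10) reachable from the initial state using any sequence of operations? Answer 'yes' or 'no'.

Answer: yes

Derivation:
BFS from (A=0, B=8, C=0):
  1. pour(B -> A) -> (A=5 B=3 C=0)
  2. empty(A) -> (A=0 B=3 C=0)
  3. pour(B -> A) -> (A=3 B=0 C=0)
  4. fill(B) -> (A=3 B=8 C=0)
  5. pour(B -> C) -> (A=3 B=0 C=8)
  6. fill(B) -> (A=3 B=8 C=8)
  7. pour(A -> C) -> (A=1 B=8 C=10)
Target reached → yes.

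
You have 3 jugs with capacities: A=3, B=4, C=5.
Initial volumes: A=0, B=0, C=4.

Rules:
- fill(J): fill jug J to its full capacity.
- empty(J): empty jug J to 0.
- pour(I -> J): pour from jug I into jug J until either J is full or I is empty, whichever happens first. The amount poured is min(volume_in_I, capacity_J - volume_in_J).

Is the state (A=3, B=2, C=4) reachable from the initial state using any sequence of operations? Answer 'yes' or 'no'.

Answer: yes

Derivation:
BFS from (A=0, B=0, C=4):
  1. fill(B) -> (A=0 B=4 C=4)
  2. pour(B -> A) -> (A=3 B=1 C=4)
  3. empty(A) -> (A=0 B=1 C=4)
  4. pour(B -> A) -> (A=1 B=0 C=4)
  5. fill(B) -> (A=1 B=4 C=4)
  6. pour(B -> A) -> (A=3 B=2 C=4)
Target reached → yes.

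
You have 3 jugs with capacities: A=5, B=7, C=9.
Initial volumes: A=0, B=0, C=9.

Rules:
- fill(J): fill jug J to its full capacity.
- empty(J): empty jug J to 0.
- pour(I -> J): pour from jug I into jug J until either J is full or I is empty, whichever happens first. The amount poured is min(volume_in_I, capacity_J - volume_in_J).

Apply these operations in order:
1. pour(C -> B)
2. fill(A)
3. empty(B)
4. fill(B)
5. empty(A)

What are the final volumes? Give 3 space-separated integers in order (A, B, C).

Step 1: pour(C -> B) -> (A=0 B=7 C=2)
Step 2: fill(A) -> (A=5 B=7 C=2)
Step 3: empty(B) -> (A=5 B=0 C=2)
Step 4: fill(B) -> (A=5 B=7 C=2)
Step 5: empty(A) -> (A=0 B=7 C=2)

Answer: 0 7 2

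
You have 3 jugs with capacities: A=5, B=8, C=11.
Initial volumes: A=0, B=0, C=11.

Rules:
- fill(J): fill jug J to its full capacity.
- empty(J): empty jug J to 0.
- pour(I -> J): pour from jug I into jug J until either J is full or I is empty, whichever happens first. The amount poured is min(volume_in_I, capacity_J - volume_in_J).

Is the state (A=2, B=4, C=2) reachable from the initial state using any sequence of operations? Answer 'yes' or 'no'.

Answer: no

Derivation:
BFS explored all 368 reachable states.
Reachable set includes: (0,0,0), (0,0,1), (0,0,2), (0,0,3), (0,0,4), (0,0,5), (0,0,6), (0,0,7), (0,0,8), (0,0,9), (0,0,10), (0,0,11) ...
Target (A=2, B=4, C=2) not in reachable set → no.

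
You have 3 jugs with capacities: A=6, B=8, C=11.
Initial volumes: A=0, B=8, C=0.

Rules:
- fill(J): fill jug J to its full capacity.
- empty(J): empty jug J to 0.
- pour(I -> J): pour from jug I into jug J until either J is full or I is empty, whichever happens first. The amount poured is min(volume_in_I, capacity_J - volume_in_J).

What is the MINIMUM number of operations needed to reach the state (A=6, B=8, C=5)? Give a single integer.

Answer: 2

Derivation:
BFS from (A=0, B=8, C=0). One shortest path:
  1. fill(C) -> (A=0 B=8 C=11)
  2. pour(C -> A) -> (A=6 B=8 C=5)
Reached target in 2 moves.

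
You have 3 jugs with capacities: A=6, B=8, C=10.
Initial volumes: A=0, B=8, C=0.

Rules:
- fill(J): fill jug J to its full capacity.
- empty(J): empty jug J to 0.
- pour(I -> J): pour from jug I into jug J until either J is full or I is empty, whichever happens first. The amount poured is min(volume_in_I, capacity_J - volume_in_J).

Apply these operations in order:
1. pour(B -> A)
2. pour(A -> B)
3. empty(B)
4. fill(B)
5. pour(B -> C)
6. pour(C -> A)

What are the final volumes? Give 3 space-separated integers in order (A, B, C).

Answer: 6 0 2

Derivation:
Step 1: pour(B -> A) -> (A=6 B=2 C=0)
Step 2: pour(A -> B) -> (A=0 B=8 C=0)
Step 3: empty(B) -> (A=0 B=0 C=0)
Step 4: fill(B) -> (A=0 B=8 C=0)
Step 5: pour(B -> C) -> (A=0 B=0 C=8)
Step 6: pour(C -> A) -> (A=6 B=0 C=2)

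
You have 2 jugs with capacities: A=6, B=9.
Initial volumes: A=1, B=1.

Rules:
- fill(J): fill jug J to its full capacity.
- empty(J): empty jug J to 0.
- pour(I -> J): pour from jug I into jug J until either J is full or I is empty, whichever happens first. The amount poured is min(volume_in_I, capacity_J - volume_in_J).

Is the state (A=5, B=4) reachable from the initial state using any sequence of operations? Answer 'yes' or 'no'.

BFS explored all 31 reachable states.
Reachable set includes: (0,0), (0,1), (0,2), (0,3), (0,4), (0,5), (0,6), (0,7), (0,8), (0,9), (1,0), (1,1) ...
Target (A=5, B=4) not in reachable set → no.

Answer: no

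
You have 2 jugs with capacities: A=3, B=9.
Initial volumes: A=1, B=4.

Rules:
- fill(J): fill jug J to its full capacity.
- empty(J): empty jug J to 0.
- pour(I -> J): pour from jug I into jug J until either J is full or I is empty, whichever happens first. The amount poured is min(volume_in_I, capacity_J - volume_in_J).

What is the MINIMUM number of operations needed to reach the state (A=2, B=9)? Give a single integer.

BFS from (A=1, B=4). One shortest path:
  1. pour(B -> A) -> (A=3 B=2)
  2. empty(A) -> (A=0 B=2)
  3. pour(B -> A) -> (A=2 B=0)
  4. fill(B) -> (A=2 B=9)
Reached target in 4 moves.

Answer: 4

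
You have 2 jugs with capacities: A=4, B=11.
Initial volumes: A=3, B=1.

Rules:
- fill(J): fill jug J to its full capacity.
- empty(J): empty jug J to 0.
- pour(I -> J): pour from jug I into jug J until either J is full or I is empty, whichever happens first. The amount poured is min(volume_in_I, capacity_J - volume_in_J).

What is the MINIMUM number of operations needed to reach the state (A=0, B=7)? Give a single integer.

BFS from (A=3, B=1). One shortest path:
  1. empty(A) -> (A=0 B=1)
  2. fill(B) -> (A=0 B=11)
  3. pour(B -> A) -> (A=4 B=7)
  4. empty(A) -> (A=0 B=7)
Reached target in 4 moves.

Answer: 4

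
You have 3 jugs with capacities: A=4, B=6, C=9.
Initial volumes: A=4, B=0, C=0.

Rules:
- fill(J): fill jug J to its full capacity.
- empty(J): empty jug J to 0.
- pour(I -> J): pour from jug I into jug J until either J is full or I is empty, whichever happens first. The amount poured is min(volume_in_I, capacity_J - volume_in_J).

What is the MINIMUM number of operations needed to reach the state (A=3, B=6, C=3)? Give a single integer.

BFS from (A=4, B=0, C=0). One shortest path:
  1. pour(A -> C) -> (A=0 B=0 C=4)
  2. fill(A) -> (A=4 B=0 C=4)
  3. pour(A -> C) -> (A=0 B=0 C=8)
  4. fill(A) -> (A=4 B=0 C=8)
  5. pour(A -> C) -> (A=3 B=0 C=9)
  6. pour(C -> B) -> (A=3 B=6 C=3)
Reached target in 6 moves.

Answer: 6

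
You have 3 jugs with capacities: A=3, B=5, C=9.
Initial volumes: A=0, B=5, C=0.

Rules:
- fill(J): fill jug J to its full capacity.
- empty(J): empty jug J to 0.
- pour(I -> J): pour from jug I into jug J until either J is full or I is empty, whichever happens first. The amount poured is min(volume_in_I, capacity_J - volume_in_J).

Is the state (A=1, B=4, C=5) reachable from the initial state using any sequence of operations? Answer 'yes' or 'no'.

BFS explored all 176 reachable states.
Reachable set includes: (0,0,0), (0,0,1), (0,0,2), (0,0,3), (0,0,4), (0,0,5), (0,0,6), (0,0,7), (0,0,8), (0,0,9), (0,1,0), (0,1,1) ...
Target (A=1, B=4, C=5) not in reachable set → no.

Answer: no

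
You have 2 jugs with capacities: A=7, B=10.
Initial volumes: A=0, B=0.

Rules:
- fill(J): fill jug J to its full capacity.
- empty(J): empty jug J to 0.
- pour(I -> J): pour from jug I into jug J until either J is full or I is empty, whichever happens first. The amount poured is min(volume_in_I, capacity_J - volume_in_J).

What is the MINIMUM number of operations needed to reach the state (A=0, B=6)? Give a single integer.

Answer: 7

Derivation:
BFS from (A=0, B=0). One shortest path:
  1. fill(B) -> (A=0 B=10)
  2. pour(B -> A) -> (A=7 B=3)
  3. empty(A) -> (A=0 B=3)
  4. pour(B -> A) -> (A=3 B=0)
  5. fill(B) -> (A=3 B=10)
  6. pour(B -> A) -> (A=7 B=6)
  7. empty(A) -> (A=0 B=6)
Reached target in 7 moves.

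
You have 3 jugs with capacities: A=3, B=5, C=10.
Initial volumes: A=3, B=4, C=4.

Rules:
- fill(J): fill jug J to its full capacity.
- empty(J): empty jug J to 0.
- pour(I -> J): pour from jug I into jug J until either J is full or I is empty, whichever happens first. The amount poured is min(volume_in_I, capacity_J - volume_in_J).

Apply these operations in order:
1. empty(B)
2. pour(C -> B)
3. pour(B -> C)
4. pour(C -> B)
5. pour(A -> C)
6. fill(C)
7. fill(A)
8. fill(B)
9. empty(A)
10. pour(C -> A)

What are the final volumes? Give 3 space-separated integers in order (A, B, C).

Answer: 3 5 7

Derivation:
Step 1: empty(B) -> (A=3 B=0 C=4)
Step 2: pour(C -> B) -> (A=3 B=4 C=0)
Step 3: pour(B -> C) -> (A=3 B=0 C=4)
Step 4: pour(C -> B) -> (A=3 B=4 C=0)
Step 5: pour(A -> C) -> (A=0 B=4 C=3)
Step 6: fill(C) -> (A=0 B=4 C=10)
Step 7: fill(A) -> (A=3 B=4 C=10)
Step 8: fill(B) -> (A=3 B=5 C=10)
Step 9: empty(A) -> (A=0 B=5 C=10)
Step 10: pour(C -> A) -> (A=3 B=5 C=7)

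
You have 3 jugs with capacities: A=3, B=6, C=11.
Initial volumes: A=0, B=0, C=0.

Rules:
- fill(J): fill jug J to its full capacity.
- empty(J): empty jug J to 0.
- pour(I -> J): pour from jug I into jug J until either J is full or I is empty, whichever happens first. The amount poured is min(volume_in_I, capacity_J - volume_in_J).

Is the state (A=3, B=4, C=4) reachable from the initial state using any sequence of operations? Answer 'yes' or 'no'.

BFS from (A=0, B=0, C=0):
  1. fill(B) -> (A=0 B=6 C=0)
  2. pour(B -> C) -> (A=0 B=0 C=6)
  3. fill(B) -> (A=0 B=6 C=6)
  4. pour(B -> C) -> (A=0 B=1 C=11)
  5. pour(B -> A) -> (A=1 B=0 C=11)
  6. pour(C -> B) -> (A=1 B=6 C=5)
  7. empty(B) -> (A=1 B=0 C=5)
  8. pour(C -> B) -> (A=1 B=5 C=0)
  9. fill(C) -> (A=1 B=5 C=11)
  10. pour(C -> B) -> (A=1 B=6 C=10)
  11. empty(B) -> (A=1 B=0 C=10)
  12. pour(C -> B) -> (A=1 B=6 C=4)
  13. pour(B -> A) -> (A=3 B=4 C=4)
Target reached → yes.

Answer: yes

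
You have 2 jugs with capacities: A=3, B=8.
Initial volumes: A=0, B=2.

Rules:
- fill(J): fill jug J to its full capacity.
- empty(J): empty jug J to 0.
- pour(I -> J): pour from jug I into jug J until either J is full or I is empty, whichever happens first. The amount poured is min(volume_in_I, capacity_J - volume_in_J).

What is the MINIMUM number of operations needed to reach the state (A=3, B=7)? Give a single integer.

Answer: 3

Derivation:
BFS from (A=0, B=2). One shortest path:
  1. pour(B -> A) -> (A=2 B=0)
  2. fill(B) -> (A=2 B=8)
  3. pour(B -> A) -> (A=3 B=7)
Reached target in 3 moves.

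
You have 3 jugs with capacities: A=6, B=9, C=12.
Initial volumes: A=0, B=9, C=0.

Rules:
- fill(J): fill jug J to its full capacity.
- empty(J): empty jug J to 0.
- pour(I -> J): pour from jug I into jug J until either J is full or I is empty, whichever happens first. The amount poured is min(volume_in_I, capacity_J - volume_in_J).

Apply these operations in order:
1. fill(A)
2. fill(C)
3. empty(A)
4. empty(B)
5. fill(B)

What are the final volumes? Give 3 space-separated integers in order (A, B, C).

Step 1: fill(A) -> (A=6 B=9 C=0)
Step 2: fill(C) -> (A=6 B=9 C=12)
Step 3: empty(A) -> (A=0 B=9 C=12)
Step 4: empty(B) -> (A=0 B=0 C=12)
Step 5: fill(B) -> (A=0 B=9 C=12)

Answer: 0 9 12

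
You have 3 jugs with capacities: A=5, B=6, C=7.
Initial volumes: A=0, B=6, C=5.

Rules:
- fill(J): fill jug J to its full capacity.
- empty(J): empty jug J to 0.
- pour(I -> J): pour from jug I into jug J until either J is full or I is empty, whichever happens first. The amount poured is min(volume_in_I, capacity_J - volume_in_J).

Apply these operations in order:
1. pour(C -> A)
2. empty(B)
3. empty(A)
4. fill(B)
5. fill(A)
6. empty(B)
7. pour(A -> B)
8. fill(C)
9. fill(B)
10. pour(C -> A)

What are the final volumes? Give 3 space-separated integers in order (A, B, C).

Step 1: pour(C -> A) -> (A=5 B=6 C=0)
Step 2: empty(B) -> (A=5 B=0 C=0)
Step 3: empty(A) -> (A=0 B=0 C=0)
Step 4: fill(B) -> (A=0 B=6 C=0)
Step 5: fill(A) -> (A=5 B=6 C=0)
Step 6: empty(B) -> (A=5 B=0 C=0)
Step 7: pour(A -> B) -> (A=0 B=5 C=0)
Step 8: fill(C) -> (A=0 B=5 C=7)
Step 9: fill(B) -> (A=0 B=6 C=7)
Step 10: pour(C -> A) -> (A=5 B=6 C=2)

Answer: 5 6 2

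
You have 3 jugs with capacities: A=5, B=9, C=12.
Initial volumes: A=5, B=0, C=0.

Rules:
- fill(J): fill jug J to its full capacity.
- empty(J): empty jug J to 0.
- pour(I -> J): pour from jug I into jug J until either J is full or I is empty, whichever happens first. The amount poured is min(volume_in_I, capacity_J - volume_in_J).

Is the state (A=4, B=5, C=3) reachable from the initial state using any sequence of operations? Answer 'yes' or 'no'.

Answer: no

Derivation:
BFS explored all 428 reachable states.
Reachable set includes: (0,0,0), (0,0,1), (0,0,2), (0,0,3), (0,0,4), (0,0,5), (0,0,6), (0,0,7), (0,0,8), (0,0,9), (0,0,10), (0,0,11) ...
Target (A=4, B=5, C=3) not in reachable set → no.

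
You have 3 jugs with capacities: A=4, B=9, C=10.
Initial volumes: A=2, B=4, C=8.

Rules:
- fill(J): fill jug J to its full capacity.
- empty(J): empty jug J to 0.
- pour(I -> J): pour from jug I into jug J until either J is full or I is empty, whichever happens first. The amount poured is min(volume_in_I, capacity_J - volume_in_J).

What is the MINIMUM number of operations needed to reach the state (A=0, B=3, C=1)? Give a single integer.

BFS from (A=2, B=4, C=8). One shortest path:
  1. pour(A -> B) -> (A=0 B=6 C=8)
  2. pour(C -> A) -> (A=4 B=6 C=4)
  3. pour(A -> B) -> (A=1 B=9 C=4)
  4. pour(B -> C) -> (A=1 B=3 C=10)
  5. empty(C) -> (A=1 B=3 C=0)
  6. pour(A -> C) -> (A=0 B=3 C=1)
Reached target in 6 moves.

Answer: 6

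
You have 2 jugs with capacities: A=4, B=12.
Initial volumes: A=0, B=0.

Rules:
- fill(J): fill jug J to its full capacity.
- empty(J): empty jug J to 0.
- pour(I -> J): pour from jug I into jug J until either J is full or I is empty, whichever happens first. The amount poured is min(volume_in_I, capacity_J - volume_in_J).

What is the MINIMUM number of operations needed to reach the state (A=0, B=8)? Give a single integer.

Answer: 3

Derivation:
BFS from (A=0, B=0). One shortest path:
  1. fill(B) -> (A=0 B=12)
  2. pour(B -> A) -> (A=4 B=8)
  3. empty(A) -> (A=0 B=8)
Reached target in 3 moves.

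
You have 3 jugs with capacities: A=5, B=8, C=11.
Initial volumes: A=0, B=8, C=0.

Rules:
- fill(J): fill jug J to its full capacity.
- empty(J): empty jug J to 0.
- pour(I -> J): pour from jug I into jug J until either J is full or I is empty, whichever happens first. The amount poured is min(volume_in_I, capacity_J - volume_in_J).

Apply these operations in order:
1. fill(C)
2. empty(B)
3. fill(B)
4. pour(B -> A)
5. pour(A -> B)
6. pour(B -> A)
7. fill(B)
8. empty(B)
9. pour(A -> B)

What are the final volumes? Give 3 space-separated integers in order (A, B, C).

Answer: 0 5 11

Derivation:
Step 1: fill(C) -> (A=0 B=8 C=11)
Step 2: empty(B) -> (A=0 B=0 C=11)
Step 3: fill(B) -> (A=0 B=8 C=11)
Step 4: pour(B -> A) -> (A=5 B=3 C=11)
Step 5: pour(A -> B) -> (A=0 B=8 C=11)
Step 6: pour(B -> A) -> (A=5 B=3 C=11)
Step 7: fill(B) -> (A=5 B=8 C=11)
Step 8: empty(B) -> (A=5 B=0 C=11)
Step 9: pour(A -> B) -> (A=0 B=5 C=11)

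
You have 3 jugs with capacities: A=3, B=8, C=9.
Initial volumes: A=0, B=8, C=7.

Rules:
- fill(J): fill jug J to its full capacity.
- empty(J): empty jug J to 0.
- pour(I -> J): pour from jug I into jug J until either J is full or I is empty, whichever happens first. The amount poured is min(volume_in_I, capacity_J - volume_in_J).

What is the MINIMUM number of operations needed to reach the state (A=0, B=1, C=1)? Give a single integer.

Answer: 6

Derivation:
BFS from (A=0, B=8, C=7). One shortest path:
  1. fill(A) -> (A=3 B=8 C=7)
  2. empty(B) -> (A=3 B=0 C=7)
  3. pour(A -> C) -> (A=1 B=0 C=9)
  4. pour(C -> B) -> (A=1 B=8 C=1)
  5. empty(B) -> (A=1 B=0 C=1)
  6. pour(A -> B) -> (A=0 B=1 C=1)
Reached target in 6 moves.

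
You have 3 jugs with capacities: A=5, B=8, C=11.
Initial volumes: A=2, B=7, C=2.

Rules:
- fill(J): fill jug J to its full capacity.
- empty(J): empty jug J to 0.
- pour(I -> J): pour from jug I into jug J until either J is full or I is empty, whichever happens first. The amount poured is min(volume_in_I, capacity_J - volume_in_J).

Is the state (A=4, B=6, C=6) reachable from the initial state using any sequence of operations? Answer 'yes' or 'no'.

BFS explored all 369 reachable states.
Reachable set includes: (0,0,0), (0,0,1), (0,0,2), (0,0,3), (0,0,4), (0,0,5), (0,0,6), (0,0,7), (0,0,8), (0,0,9), (0,0,10), (0,0,11) ...
Target (A=4, B=6, C=6) not in reachable set → no.

Answer: no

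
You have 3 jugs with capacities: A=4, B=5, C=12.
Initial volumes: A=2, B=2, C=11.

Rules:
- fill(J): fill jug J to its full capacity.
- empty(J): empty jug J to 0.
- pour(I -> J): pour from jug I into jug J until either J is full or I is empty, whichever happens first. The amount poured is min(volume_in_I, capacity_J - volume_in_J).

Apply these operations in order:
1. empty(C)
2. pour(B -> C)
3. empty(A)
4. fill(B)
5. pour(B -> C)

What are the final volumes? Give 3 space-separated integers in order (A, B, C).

Step 1: empty(C) -> (A=2 B=2 C=0)
Step 2: pour(B -> C) -> (A=2 B=0 C=2)
Step 3: empty(A) -> (A=0 B=0 C=2)
Step 4: fill(B) -> (A=0 B=5 C=2)
Step 5: pour(B -> C) -> (A=0 B=0 C=7)

Answer: 0 0 7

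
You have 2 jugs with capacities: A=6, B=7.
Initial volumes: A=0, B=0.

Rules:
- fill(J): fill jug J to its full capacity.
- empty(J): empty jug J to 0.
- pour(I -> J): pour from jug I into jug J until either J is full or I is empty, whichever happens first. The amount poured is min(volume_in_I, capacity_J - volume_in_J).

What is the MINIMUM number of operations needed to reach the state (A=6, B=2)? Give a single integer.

BFS from (A=0, B=0). One shortest path:
  1. fill(B) -> (A=0 B=7)
  2. pour(B -> A) -> (A=6 B=1)
  3. empty(A) -> (A=0 B=1)
  4. pour(B -> A) -> (A=1 B=0)
  5. fill(B) -> (A=1 B=7)
  6. pour(B -> A) -> (A=6 B=2)
Reached target in 6 moves.

Answer: 6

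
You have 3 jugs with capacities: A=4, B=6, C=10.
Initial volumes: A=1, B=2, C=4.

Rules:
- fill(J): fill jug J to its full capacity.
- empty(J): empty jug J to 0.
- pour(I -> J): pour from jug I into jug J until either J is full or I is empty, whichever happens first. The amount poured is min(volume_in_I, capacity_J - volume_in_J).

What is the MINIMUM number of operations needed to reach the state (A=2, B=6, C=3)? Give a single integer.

Answer: 5

Derivation:
BFS from (A=1, B=2, C=4). One shortest path:
  1. pour(A -> C) -> (A=0 B=2 C=5)
  2. fill(A) -> (A=4 B=2 C=5)
  3. pour(A -> C) -> (A=0 B=2 C=9)
  4. pour(B -> A) -> (A=2 B=0 C=9)
  5. pour(C -> B) -> (A=2 B=6 C=3)
Reached target in 5 moves.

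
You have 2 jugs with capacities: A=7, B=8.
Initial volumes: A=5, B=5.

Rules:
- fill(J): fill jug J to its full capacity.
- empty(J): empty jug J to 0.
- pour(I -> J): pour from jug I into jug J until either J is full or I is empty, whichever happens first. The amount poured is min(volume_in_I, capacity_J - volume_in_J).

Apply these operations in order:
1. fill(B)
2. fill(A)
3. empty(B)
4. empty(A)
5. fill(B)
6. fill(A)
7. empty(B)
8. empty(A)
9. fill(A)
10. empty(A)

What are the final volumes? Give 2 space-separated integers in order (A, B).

Step 1: fill(B) -> (A=5 B=8)
Step 2: fill(A) -> (A=7 B=8)
Step 3: empty(B) -> (A=7 B=0)
Step 4: empty(A) -> (A=0 B=0)
Step 5: fill(B) -> (A=0 B=8)
Step 6: fill(A) -> (A=7 B=8)
Step 7: empty(B) -> (A=7 B=0)
Step 8: empty(A) -> (A=0 B=0)
Step 9: fill(A) -> (A=7 B=0)
Step 10: empty(A) -> (A=0 B=0)

Answer: 0 0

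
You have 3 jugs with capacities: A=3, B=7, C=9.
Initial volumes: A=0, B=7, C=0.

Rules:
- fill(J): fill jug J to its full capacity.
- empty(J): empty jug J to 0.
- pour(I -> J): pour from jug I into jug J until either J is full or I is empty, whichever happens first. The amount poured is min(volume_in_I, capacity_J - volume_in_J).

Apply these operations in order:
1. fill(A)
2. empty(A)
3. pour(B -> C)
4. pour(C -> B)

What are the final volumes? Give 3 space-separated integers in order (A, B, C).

Step 1: fill(A) -> (A=3 B=7 C=0)
Step 2: empty(A) -> (A=0 B=7 C=0)
Step 3: pour(B -> C) -> (A=0 B=0 C=7)
Step 4: pour(C -> B) -> (A=0 B=7 C=0)

Answer: 0 7 0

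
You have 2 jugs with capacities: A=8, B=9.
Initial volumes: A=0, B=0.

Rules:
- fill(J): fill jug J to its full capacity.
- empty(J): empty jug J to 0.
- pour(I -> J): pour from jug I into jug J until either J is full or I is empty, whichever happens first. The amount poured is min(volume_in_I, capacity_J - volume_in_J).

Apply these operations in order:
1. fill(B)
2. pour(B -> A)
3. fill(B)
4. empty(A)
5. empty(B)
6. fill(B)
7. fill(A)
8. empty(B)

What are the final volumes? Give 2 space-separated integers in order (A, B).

Answer: 8 0

Derivation:
Step 1: fill(B) -> (A=0 B=9)
Step 2: pour(B -> A) -> (A=8 B=1)
Step 3: fill(B) -> (A=8 B=9)
Step 4: empty(A) -> (A=0 B=9)
Step 5: empty(B) -> (A=0 B=0)
Step 6: fill(B) -> (A=0 B=9)
Step 7: fill(A) -> (A=8 B=9)
Step 8: empty(B) -> (A=8 B=0)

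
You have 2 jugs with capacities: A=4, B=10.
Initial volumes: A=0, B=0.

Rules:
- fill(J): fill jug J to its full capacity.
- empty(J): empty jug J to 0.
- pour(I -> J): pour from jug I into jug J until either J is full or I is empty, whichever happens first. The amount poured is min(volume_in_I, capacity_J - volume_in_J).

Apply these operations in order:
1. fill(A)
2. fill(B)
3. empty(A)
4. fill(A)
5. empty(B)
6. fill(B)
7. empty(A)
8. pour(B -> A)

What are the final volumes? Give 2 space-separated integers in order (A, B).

Step 1: fill(A) -> (A=4 B=0)
Step 2: fill(B) -> (A=4 B=10)
Step 3: empty(A) -> (A=0 B=10)
Step 4: fill(A) -> (A=4 B=10)
Step 5: empty(B) -> (A=4 B=0)
Step 6: fill(B) -> (A=4 B=10)
Step 7: empty(A) -> (A=0 B=10)
Step 8: pour(B -> A) -> (A=4 B=6)

Answer: 4 6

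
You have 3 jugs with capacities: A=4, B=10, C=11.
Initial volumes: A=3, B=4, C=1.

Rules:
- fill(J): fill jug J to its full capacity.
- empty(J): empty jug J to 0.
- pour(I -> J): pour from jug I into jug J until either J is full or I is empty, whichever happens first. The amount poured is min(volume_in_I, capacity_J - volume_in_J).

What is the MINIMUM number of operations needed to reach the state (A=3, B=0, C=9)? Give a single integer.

BFS from (A=3, B=4, C=1). One shortest path:
  1. pour(B -> A) -> (A=4 B=3 C=1)
  2. pour(A -> C) -> (A=0 B=3 C=5)
  3. fill(A) -> (A=4 B=3 C=5)
  4. pour(A -> C) -> (A=0 B=3 C=9)
  5. pour(B -> A) -> (A=3 B=0 C=9)
Reached target in 5 moves.

Answer: 5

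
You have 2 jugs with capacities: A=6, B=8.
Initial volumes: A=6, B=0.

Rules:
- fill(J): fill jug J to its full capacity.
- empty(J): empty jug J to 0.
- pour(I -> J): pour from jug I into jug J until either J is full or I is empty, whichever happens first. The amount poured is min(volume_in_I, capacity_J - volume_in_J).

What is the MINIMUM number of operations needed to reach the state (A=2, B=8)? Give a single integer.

BFS from (A=6, B=0). One shortest path:
  1. empty(A) -> (A=0 B=0)
  2. fill(B) -> (A=0 B=8)
  3. pour(B -> A) -> (A=6 B=2)
  4. empty(A) -> (A=0 B=2)
  5. pour(B -> A) -> (A=2 B=0)
  6. fill(B) -> (A=2 B=8)
Reached target in 6 moves.

Answer: 6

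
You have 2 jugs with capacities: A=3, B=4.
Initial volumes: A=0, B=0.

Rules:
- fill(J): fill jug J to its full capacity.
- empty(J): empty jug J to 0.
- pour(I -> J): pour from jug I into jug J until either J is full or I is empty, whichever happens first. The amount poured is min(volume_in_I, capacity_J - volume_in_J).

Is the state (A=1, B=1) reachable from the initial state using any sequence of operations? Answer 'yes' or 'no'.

Answer: no

Derivation:
BFS explored all 14 reachable states.
Reachable set includes: (0,0), (0,1), (0,2), (0,3), (0,4), (1,0), (1,4), (2,0), (2,4), (3,0), (3,1), (3,2) ...
Target (A=1, B=1) not in reachable set → no.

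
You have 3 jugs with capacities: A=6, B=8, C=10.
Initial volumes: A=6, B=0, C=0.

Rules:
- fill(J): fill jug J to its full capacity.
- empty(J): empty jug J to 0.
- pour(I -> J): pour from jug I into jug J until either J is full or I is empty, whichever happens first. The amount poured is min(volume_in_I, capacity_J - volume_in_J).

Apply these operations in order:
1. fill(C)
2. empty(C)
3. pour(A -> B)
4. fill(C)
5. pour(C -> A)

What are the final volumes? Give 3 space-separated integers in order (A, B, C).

Step 1: fill(C) -> (A=6 B=0 C=10)
Step 2: empty(C) -> (A=6 B=0 C=0)
Step 3: pour(A -> B) -> (A=0 B=6 C=0)
Step 4: fill(C) -> (A=0 B=6 C=10)
Step 5: pour(C -> A) -> (A=6 B=6 C=4)

Answer: 6 6 4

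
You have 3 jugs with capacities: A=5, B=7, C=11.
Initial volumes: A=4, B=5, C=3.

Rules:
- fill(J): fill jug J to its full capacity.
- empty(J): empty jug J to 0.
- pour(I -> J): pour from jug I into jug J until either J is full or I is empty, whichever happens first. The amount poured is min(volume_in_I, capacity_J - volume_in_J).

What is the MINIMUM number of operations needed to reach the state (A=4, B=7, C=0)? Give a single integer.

BFS from (A=4, B=5, C=3). One shortest path:
  1. fill(B) -> (A=4 B=7 C=3)
  2. empty(C) -> (A=4 B=7 C=0)
Reached target in 2 moves.

Answer: 2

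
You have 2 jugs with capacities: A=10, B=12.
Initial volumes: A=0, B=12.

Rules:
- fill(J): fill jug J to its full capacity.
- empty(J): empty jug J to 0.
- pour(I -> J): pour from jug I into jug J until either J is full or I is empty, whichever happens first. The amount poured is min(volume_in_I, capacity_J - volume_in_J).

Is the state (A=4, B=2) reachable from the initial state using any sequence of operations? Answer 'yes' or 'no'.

BFS explored all 22 reachable states.
Reachable set includes: (0,0), (0,2), (0,4), (0,6), (0,8), (0,10), (0,12), (2,0), (2,12), (4,0), (4,12), (6,0) ...
Target (A=4, B=2) not in reachable set → no.

Answer: no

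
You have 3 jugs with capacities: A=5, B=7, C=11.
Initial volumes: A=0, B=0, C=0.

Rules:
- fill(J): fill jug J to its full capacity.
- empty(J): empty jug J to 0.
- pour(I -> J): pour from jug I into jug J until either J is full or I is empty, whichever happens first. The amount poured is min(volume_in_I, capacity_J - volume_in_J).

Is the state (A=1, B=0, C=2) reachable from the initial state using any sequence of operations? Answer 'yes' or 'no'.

Answer: yes

Derivation:
BFS from (A=0, B=0, C=0):
  1. fill(B) -> (A=0 B=7 C=0)
  2. pour(B -> C) -> (A=0 B=0 C=7)
  3. fill(B) -> (A=0 B=7 C=7)
  4. pour(B -> A) -> (A=5 B=2 C=7)
  5. pour(A -> C) -> (A=1 B=2 C=11)
  6. empty(C) -> (A=1 B=2 C=0)
  7. pour(B -> C) -> (A=1 B=0 C=2)
Target reached → yes.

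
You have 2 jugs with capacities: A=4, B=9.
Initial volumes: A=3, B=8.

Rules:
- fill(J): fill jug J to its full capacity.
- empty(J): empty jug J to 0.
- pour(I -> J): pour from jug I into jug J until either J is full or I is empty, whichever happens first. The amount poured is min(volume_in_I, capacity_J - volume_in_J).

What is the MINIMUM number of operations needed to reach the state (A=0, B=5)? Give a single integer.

Answer: 4

Derivation:
BFS from (A=3, B=8). One shortest path:
  1. empty(A) -> (A=0 B=8)
  2. fill(B) -> (A=0 B=9)
  3. pour(B -> A) -> (A=4 B=5)
  4. empty(A) -> (A=0 B=5)
Reached target in 4 moves.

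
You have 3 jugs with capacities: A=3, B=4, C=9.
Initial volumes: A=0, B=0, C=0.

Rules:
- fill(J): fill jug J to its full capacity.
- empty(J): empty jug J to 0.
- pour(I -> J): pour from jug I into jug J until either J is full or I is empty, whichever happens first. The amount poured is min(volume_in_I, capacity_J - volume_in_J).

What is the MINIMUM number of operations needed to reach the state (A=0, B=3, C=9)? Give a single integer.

Answer: 3

Derivation:
BFS from (A=0, B=0, C=0). One shortest path:
  1. fill(A) -> (A=3 B=0 C=0)
  2. fill(C) -> (A=3 B=0 C=9)
  3. pour(A -> B) -> (A=0 B=3 C=9)
Reached target in 3 moves.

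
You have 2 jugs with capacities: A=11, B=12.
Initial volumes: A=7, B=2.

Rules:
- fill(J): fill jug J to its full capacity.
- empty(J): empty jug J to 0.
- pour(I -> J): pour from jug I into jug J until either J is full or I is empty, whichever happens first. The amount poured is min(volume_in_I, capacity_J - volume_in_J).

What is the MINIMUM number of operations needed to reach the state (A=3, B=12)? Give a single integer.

BFS from (A=7, B=2). One shortest path:
  1. empty(A) -> (A=0 B=2)
  2. pour(B -> A) -> (A=2 B=0)
  3. fill(B) -> (A=2 B=12)
  4. pour(B -> A) -> (A=11 B=3)
  5. empty(A) -> (A=0 B=3)
  6. pour(B -> A) -> (A=3 B=0)
  7. fill(B) -> (A=3 B=12)
Reached target in 7 moves.

Answer: 7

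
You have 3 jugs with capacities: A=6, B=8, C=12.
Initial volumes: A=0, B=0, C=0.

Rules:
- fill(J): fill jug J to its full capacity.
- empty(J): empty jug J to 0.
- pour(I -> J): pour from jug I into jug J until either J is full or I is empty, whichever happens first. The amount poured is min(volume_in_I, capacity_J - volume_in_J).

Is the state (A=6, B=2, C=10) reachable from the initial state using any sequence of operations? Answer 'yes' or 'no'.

BFS from (A=0, B=0, C=0):
  1. fill(A) -> (A=6 B=0 C=0)
  2. fill(C) -> (A=6 B=0 C=12)
  3. pour(A -> B) -> (A=0 B=6 C=12)
  4. pour(C -> B) -> (A=0 B=8 C=10)
  5. pour(B -> A) -> (A=6 B=2 C=10)
Target reached → yes.

Answer: yes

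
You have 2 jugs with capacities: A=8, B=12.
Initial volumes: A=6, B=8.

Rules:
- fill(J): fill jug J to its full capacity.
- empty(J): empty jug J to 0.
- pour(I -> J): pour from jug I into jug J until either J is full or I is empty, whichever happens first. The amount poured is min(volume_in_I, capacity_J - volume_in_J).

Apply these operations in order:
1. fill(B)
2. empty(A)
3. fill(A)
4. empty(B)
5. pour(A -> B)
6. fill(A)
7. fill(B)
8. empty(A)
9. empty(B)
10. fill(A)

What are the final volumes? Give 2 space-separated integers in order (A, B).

Step 1: fill(B) -> (A=6 B=12)
Step 2: empty(A) -> (A=0 B=12)
Step 3: fill(A) -> (A=8 B=12)
Step 4: empty(B) -> (A=8 B=0)
Step 5: pour(A -> B) -> (A=0 B=8)
Step 6: fill(A) -> (A=8 B=8)
Step 7: fill(B) -> (A=8 B=12)
Step 8: empty(A) -> (A=0 B=12)
Step 9: empty(B) -> (A=0 B=0)
Step 10: fill(A) -> (A=8 B=0)

Answer: 8 0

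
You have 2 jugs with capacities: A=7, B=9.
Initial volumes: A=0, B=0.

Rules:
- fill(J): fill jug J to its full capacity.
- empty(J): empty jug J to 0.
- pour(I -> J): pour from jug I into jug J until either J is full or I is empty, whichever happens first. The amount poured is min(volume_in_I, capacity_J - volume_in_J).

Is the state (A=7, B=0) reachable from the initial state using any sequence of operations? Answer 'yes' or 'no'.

BFS from (A=0, B=0):
  1. fill(A) -> (A=7 B=0)
Target reached → yes.

Answer: yes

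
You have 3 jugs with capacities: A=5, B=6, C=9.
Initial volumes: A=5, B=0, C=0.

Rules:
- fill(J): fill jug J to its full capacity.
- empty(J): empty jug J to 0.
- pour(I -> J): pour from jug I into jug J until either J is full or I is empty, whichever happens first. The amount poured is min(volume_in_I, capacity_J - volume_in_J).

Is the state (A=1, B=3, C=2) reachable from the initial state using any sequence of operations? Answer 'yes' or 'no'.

Answer: no

Derivation:
BFS explored all 260 reachable states.
Reachable set includes: (0,0,0), (0,0,1), (0,0,2), (0,0,3), (0,0,4), (0,0,5), (0,0,6), (0,0,7), (0,0,8), (0,0,9), (0,1,0), (0,1,1) ...
Target (A=1, B=3, C=2) not in reachable set → no.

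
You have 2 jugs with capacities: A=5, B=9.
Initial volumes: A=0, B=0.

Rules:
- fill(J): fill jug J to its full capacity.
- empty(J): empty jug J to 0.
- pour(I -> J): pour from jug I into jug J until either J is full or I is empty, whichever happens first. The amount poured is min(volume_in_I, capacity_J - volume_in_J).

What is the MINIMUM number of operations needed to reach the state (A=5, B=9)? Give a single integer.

Answer: 2

Derivation:
BFS from (A=0, B=0). One shortest path:
  1. fill(A) -> (A=5 B=0)
  2. fill(B) -> (A=5 B=9)
Reached target in 2 moves.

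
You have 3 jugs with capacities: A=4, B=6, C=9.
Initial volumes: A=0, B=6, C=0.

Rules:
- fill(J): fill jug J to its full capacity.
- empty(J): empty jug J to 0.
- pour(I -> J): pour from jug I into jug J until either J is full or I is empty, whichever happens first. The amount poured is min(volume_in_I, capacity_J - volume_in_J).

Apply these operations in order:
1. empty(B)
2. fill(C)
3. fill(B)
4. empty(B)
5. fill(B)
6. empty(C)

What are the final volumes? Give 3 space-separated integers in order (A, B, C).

Answer: 0 6 0

Derivation:
Step 1: empty(B) -> (A=0 B=0 C=0)
Step 2: fill(C) -> (A=0 B=0 C=9)
Step 3: fill(B) -> (A=0 B=6 C=9)
Step 4: empty(B) -> (A=0 B=0 C=9)
Step 5: fill(B) -> (A=0 B=6 C=9)
Step 6: empty(C) -> (A=0 B=6 C=0)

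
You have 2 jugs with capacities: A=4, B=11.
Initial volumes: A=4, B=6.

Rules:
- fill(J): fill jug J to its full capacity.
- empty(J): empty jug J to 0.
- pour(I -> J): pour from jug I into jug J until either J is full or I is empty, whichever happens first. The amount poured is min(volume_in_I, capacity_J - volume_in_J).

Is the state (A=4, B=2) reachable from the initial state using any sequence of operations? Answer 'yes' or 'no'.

BFS from (A=4, B=6):
  1. empty(A) -> (A=0 B=6)
  2. pour(B -> A) -> (A=4 B=2)
Target reached → yes.

Answer: yes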